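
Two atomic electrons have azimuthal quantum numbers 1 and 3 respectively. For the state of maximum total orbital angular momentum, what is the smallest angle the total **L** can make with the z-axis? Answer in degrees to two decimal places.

Angular momentum addition gives L = |l₁ − l₂|, …, l₁ + l₂.
So L can be 2, 3, 4.
The maximum is L = 4, with |L_tot| = ℏ√(4·5) = 2√5 ℏ.
The minimum angle with z is arccos(4/√20) ≈ 26.57°.

θ_min ≈ 26.57°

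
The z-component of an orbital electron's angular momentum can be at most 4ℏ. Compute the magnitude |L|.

L_z,max = lℏ, so l = 4.
Then |L| = ℏ√(4·5) = 2√5 ℏ.

|L| = 2√5 ℏ ≈ 4.472ℏ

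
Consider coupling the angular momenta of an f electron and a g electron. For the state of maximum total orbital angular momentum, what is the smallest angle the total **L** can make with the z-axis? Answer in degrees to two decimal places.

θ_min ≈ 20.70°

The total orbital quantum number L ranges from |l₁ − l₂| to l₁ + l₂ in integer steps.
Allowed values: L = 1, 2, 3, 4, 5, 6, 7.
The maximum is L = 7, with |L_tot| = ℏ√(7·8) = 2√14 ℏ.
The minimum angle with z is arccos(7/√56) ≈ 20.70°.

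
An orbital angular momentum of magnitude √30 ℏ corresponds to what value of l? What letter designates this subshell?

l = 5 (h orbital)

Since |L|² = l(l+1)ℏ², l(l+1) = 30.
The positive root is l = 5.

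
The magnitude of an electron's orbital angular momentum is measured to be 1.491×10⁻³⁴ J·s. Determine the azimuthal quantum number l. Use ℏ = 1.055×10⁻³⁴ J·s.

|L|/ℏ = (1.491×10⁻³⁴)/(1.055×10⁻³⁴) ≈ 1.413.
(|L|/ℏ)² = l(l+1) ≈ 2.00 ⇒ l = 1.

l = 1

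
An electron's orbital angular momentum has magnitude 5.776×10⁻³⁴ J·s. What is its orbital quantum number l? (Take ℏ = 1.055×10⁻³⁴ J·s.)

In units of ℏ, |L| ≈ 5.475.
Set l(l+1) = 29.97; the integer solution is l = 5.

l = 5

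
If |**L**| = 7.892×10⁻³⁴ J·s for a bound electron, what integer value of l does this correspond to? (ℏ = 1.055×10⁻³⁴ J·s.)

l = 7

Dividing by ℏ: |L|/ℏ ≈ 7.481.
(|L|/ℏ)² = l(l+1) ≈ 55.96 ⇒ l = 7.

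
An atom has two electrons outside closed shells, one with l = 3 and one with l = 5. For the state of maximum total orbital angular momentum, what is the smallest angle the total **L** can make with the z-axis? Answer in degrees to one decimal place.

θ_min ≈ 19.5°

Angular momentum addition gives L = |l₁ − l₂|, …, l₁ + l₂.
So L can be 2, 3, 4, 5, 6, 7, 8.
The maximum is L = 8, with |L_tot| = ℏ√(8·9) = 6√2 ℏ.
The minimum angle with z is arccos(8/√72) ≈ 19.5°.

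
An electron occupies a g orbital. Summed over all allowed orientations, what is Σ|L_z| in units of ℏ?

Σ|L_z| = 20 ℏ

The letter g corresponds to l = 4.
The allowed m_l values are -4, -3, -2, -1, 0, 1, 2, 3, 4.
Σ|m_l| = l(l+1) = 20.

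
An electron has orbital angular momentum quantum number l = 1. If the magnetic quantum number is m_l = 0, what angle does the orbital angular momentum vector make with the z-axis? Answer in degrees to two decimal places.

θ ≈ 90.00°

|L| = √(l(l+1)) ℏ = √2 ℏ.
L_z = m_l ℏ = 0ℏ.
cos θ = L_z/|L| = 0/√2, so θ ≈ 90.00°.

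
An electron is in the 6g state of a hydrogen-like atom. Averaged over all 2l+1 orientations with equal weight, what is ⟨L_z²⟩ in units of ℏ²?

6g means n = 6, l = 4.
The allowed m_l values are -4, -3, -2, -1, 0, 1, 2, 3, 4.
⟨L_z²⟩ = ℏ²·l(l+1)/3 = 6.667ℏ².

⟨L_z²⟩ = 6.667 ℏ²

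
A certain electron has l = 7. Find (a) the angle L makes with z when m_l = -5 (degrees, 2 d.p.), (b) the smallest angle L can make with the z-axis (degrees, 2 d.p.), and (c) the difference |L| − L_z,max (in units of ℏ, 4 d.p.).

For m_l = -5: cos θ = -5/√56, θ ≈ 131.92°.
cos θ_min = 7/√56, so θ_min ≈ 20.70°.
|L| − L_z,max = (2√14 − 7)ℏ ≈ 0.4833ℏ.

θ(m_l=-5) ≈ 131.92°; θ_min ≈ 20.70°; |L|−L_z,max ≈ 0.4833ℏ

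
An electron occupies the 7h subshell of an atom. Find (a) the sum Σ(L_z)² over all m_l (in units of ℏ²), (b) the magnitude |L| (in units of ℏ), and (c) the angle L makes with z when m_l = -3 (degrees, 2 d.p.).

7h means n = 7, l = 5.
Σ m_l² = 110, so Σ(L_z)² = 110 ℏ².
|L| = ℏ√(5·6) = √30 ℏ ≈ 5.477ℏ.
For m_l = -3: cos θ = -3/√30, θ ≈ 123.21°.

Σ(L_z)² = 110 ℏ²; |L| = √30 ℏ ≈ 5.477ℏ; θ(m_l=-3) ≈ 123.21°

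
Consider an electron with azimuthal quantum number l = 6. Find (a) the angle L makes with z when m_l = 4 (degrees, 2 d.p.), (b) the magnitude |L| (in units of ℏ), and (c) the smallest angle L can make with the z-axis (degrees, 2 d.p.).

For m_l = 4: cos θ = 4/√42, θ ≈ 51.89°.
|L| = ℏ√(6·7) = √42 ℏ ≈ 6.481ℏ.
cos θ_min = 6/√42, so θ_min ≈ 22.21°.

θ(m_l=4) ≈ 51.89°; |L| = √42 ℏ ≈ 6.481ℏ; θ_min ≈ 22.21°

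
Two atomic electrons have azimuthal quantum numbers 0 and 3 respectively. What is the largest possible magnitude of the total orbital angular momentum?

Angular momentum addition gives L = |l₁ − l₂|, …, l₁ + l₂.
L ∈ {3}.
The largest magnitude corresponds to L = 3: |L_tot| = ℏ√(3·4) = 2√3 ℏ.

|L_tot|_max = 2√3 ℏ ≈ 3.464ℏ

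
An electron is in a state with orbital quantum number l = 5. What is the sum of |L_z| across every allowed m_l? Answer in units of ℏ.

Σ|L_z| = 30 ℏ

m_l runs from −5 to 5, i.e. {-5, -4, -3, -2, -1, 0, 1, 2, 3, 4, 5}.
Σ|m_l| = l(l+1) = 30.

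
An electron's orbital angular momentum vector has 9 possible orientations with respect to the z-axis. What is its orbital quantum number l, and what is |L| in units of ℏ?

Since there are 2l+1 = 9 values of m_l, l = 4.
|L| = ℏ√(l(l+1)) = ℏ√(4·5) = 2√5 ℏ.

l = 4, |L| = 2√5 ℏ ≈ 4.472ℏ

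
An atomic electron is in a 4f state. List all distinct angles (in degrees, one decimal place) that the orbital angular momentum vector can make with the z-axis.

θ ∈ {30.0°, 54.7°, 73.2°, 90.0°, 106.8°, 125.3°, 150.0°}

The 4f subshell has l = 3.
|L| = √(l(l+1)) ℏ = 2√3 ℏ.
cos θ = m_l/√12 for each m_l ∈ {-3, -2, -1, 0, 1, 2, 3}.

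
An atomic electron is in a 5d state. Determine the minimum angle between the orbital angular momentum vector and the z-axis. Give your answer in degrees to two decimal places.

θ_min ≈ 35.26°

5d means n = 5, l = 2.
|L| = √(l(l+1)) ℏ = √6 ℏ.
The smallest angle corresponds to the largest L_z, i.e. m_l = l = 2, giving L_z = 2ℏ.
cos θ_min = 2/√6, so θ_min ≈ 35.26°.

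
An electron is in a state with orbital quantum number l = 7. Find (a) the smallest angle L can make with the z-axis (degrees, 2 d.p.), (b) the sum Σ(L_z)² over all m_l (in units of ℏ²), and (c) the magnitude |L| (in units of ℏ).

θ_min ≈ 20.70°; Σ(L_z)² = 280 ℏ²; |L| = 2√14 ℏ ≈ 7.483ℏ

cos θ_min = 7/√56, so θ_min ≈ 20.70°.
Σ m_l² = 280, so Σ(L_z)² = 280 ℏ².
|L| = ℏ√(7·8) = 2√14 ℏ ≈ 7.483ℏ.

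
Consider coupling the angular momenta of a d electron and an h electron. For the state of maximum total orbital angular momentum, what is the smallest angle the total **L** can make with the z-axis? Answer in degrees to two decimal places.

Angular momentum addition gives L = |l₁ − l₂|, …, l₁ + l₂.
L ∈ {3, 4, 5, 6, 7}.
The maximum is L = 7, with |L_tot| = ℏ√(7·8) = 2√14 ℏ.
The minimum angle with z is arccos(7/√56) ≈ 20.70°.

θ_min ≈ 20.70°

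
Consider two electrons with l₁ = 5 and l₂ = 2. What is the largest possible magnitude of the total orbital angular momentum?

|L_tot|_max = 2√14 ℏ ≈ 7.483ℏ

By the triangle rule, |l₁ − l₂| ≤ L ≤ l₁ + l₂.
Allowed values: L = 3, 4, 5, 6, 7.
The largest magnitude corresponds to L = 7: |L_tot| = ℏ√(7·8) = 2√14 ℏ.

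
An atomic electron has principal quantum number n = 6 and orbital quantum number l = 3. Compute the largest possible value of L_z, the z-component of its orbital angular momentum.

L_z = m_l ℏ with m_l ∈ {−3, …, 3}; the maximum is m_l = 3.

L_z,max = 3ℏ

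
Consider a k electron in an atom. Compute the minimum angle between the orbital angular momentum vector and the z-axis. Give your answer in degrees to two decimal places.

θ_min ≈ 20.70°

The letter k corresponds to l = 7.
|L|² = l(l+1)ℏ² = 56ℏ², so |L| = 2√14 ℏ.
The smallest angle corresponds to the largest L_z, i.e. m_l = l = 7, giving L_z = 7ℏ.
cos θ_min = 7/√56, so θ_min ≈ 20.70°.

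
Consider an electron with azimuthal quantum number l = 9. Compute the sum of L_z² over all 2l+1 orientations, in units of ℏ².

m_l ∈ {-9, -8, -7, -6, -5, -4, -3, -2, -1, 0, 1, 2, 3, 4, 5, 6, 7, 8, 9}.
Summing m² from −9 to 9: Σ m_l² = 570.

Σ(L_z)² = 570 ℏ²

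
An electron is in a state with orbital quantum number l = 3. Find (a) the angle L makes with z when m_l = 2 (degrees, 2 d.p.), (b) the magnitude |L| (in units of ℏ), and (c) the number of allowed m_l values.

θ(m_l=2) ≈ 54.74°; |L| = 2√3 ℏ ≈ 3.464ℏ; 7 values

For m_l = 2: cos θ = 2/√12, θ ≈ 54.74°.
|L| = ℏ√(3·4) = 2√3 ℏ ≈ 3.464ℏ.
There are 2l+1 = 7 values of m_l.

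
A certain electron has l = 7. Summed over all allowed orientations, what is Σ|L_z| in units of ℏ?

The allowed m_l values are -7, -6, -5, -4, -3, -2, -1, 0, 1, 2, 3, 4, 5, 6, 7.
Σ|m_l| = 2(1+2+…+7) = 56.

Σ|L_z| = 56 ℏ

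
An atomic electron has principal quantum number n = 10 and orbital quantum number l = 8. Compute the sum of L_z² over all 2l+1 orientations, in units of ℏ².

The allowed m_l values are -8, -7, -6, -5, -4, -3, -2, -1, 0, 1, 2, 3, 4, 5, 6, 7, 8.
Summing m² from −8 to 8: Σ m_l² = 408.

Σ(L_z)² = 408 ℏ²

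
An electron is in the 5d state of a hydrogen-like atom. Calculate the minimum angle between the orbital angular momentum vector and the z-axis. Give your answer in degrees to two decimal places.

θ_min ≈ 35.26°

The 5d subshell has l = 2.
|L| = √(l(l+1)) ℏ = √6 ℏ.
The smallest angle corresponds to the largest L_z, i.e. m_l = l = 2, giving L_z = 2ℏ.
cos θ_min = 2/√6, so θ_min ≈ 35.26°.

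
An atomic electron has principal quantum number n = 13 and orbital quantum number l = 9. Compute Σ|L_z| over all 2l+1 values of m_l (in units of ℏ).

m_l ∈ {-9, -8, -7, -6, -5, -4, -3, -2, -1, 0, 1, 2, 3, 4, 5, 6, 7, 8, 9}.
Σ|m_l| = 2(1+2+…+9) = 90.

Σ|L_z| = 90 ℏ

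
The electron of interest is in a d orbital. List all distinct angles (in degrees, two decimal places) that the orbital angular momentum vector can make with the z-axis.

θ ∈ {35.26°, 65.91°, 90.00°, 114.09°, 144.74°}

For a d orbital, l = 2.
|L|² = l(l+1)ℏ² = 6ℏ², so |L| = √6 ℏ.
cos θ = m_l/√6 for each m_l ∈ {-2, -1, 0, 1, 2}.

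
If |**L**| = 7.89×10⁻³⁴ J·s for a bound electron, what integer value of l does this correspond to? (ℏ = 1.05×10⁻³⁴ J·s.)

l = 7

|L|/ℏ = (7.89×10⁻³⁴)/(1.05×10⁻³⁴) ≈ 7.514.
(|L|/ℏ)² = l(l+1) ≈ 56.46 ⇒ l = 7.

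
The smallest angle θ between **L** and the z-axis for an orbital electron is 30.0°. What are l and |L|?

l = 3, |L| = 2√3 ℏ ≈ 3.464ℏ

cos θ_min = l/√(l(l+1)) = √(l/(l+1)), so l/(l+1) = cos²(30.0°) = 0.7500.
l = cos²θ/sin²θ ≈ 3.
Then |L| = ℏ√(3·4) = 2√3 ℏ.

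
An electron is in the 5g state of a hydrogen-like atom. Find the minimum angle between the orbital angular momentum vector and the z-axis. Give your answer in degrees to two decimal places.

θ_min ≈ 26.57°

5g means n = 5, l = 4.
|L| = √(l(l+1)) ℏ = 2√5 ℏ.
The smallest angle corresponds to the largest L_z, i.e. m_l = l = 4, giving L_z = 4ℏ.
cos θ_min = 4/√20, so θ_min ≈ 26.57°.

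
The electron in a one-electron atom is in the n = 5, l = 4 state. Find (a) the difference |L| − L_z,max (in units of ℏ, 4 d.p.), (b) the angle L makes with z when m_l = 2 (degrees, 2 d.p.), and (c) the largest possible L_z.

|L| − L_z,max = (2√5 − 4)ℏ ≈ 0.4721ℏ.
For m_l = 2: cos θ = 2/√20, θ ≈ 63.43°.
L_z,max = lℏ = 4ℏ.

|L|−L_z,max ≈ 0.4721ℏ; θ(m_l=2) ≈ 63.43°; L_z,max = 4ℏ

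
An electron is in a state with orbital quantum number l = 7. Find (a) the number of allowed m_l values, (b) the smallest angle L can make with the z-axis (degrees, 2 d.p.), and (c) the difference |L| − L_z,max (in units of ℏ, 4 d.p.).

15 values; θ_min ≈ 20.70°; |L|−L_z,max ≈ 0.4833ℏ

There are 2l+1 = 15 values of m_l.
cos θ_min = 7/√56, so θ_min ≈ 20.70°.
|L| − L_z,max = (2√14 − 7)ℏ ≈ 0.4833ℏ.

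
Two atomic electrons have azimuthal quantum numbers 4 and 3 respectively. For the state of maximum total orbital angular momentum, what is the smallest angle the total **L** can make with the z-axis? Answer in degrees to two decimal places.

The total orbital quantum number L ranges from |l₁ − l₂| to l₁ + l₂ in integer steps.
Allowed values: L = 1, 2, 3, 4, 5, 6, 7.
The maximum is L = 7, with |L_tot| = ℏ√(7·8) = 2√14 ℏ.
The minimum angle with z is arccos(7/√56) ≈ 20.70°.

θ_min ≈ 20.70°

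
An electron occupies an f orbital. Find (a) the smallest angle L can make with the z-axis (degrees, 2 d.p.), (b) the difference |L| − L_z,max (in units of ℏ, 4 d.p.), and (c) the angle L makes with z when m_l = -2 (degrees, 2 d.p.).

θ_min ≈ 30.00°; |L|−L_z,max ≈ 0.4641ℏ; θ(m_l=-2) ≈ 125.26°

F corresponds to l = 3.
cos θ_min = 3/√12, so θ_min ≈ 30.00°.
|L| − L_z,max = (2√3 − 3)ℏ ≈ 0.4641ℏ.
For m_l = -2: cos θ = -2/√12, θ ≈ 125.26°.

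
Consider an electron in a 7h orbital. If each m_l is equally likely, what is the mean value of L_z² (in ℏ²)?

⟨L_z²⟩ = 10 ℏ²

7h means n = 7, l = 5.
m_l runs from −5 to 5, i.e. {-5, -4, -3, -2, -1, 0, 1, 2, 3, 4, 5}.
⟨L_z²⟩ = ℏ²·(Σ m_l²)/(2l+1) = ℏ²·110/11 = 10ℏ².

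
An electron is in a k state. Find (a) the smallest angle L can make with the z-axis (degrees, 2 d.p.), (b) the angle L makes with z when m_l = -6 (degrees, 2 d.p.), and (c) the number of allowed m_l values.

θ_min ≈ 20.70°; θ(m_l=-6) ≈ 143.30°; 15 values

For a k orbital, l = 7.
cos θ_min = 7/√56, so θ_min ≈ 20.70°.
For m_l = -6: cos θ = -6/√56, θ ≈ 143.30°.
There are 2l+1 = 15 values of m_l.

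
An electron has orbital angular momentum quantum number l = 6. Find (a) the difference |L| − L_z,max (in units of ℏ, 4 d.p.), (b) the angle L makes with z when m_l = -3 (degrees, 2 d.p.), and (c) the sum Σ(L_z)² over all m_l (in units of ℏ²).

|L| − L_z,max = (√42 − 6)ℏ ≈ 0.4807ℏ.
For m_l = -3: cos θ = -3/√42, θ ≈ 117.58°.
Σ m_l² = 182, so Σ(L_z)² = 182 ℏ².

|L|−L_z,max ≈ 0.4807ℏ; θ(m_l=-3) ≈ 117.58°; Σ(L_z)² = 182 ℏ²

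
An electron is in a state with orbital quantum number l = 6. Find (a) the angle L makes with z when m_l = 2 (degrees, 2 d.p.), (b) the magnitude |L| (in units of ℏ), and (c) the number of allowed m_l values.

For m_l = 2: cos θ = 2/√42, θ ≈ 72.02°.
|L| = ℏ√(6·7) = √42 ℏ ≈ 6.481ℏ.
There are 2l+1 = 13 values of m_l.

θ(m_l=2) ≈ 72.02°; |L| = √42 ℏ ≈ 6.481ℏ; 13 values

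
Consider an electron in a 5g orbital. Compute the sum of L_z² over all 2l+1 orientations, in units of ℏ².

The 5g subshell has l = 4.
m_l runs from −4 to 4, i.e. {-4, -3, -2, -1, 0, 1, 2, 3, 4}.
Σ m_l² = 2·(1 + 4 + 9 + 16) = 60.

Σ(L_z)² = 60 ℏ²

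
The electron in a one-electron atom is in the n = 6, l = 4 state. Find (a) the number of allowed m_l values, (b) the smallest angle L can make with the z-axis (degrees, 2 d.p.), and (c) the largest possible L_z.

There are 2l+1 = 9 values of m_l.
cos θ_min = 4/√20, so θ_min ≈ 26.57°.
L_z,max = lℏ = 4ℏ.

9 values; θ_min ≈ 26.57°; L_z,max = 4ℏ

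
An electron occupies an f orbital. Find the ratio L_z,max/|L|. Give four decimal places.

L_z,max/|L| = 0.8660

The letter f corresponds to l = 3.
|L| = 2√3 ℏ ≈ 3.4641ℏ, while L_z,max = lℏ = 3ℏ.
L_z,max/|L| = 3/√12 = 0.8660.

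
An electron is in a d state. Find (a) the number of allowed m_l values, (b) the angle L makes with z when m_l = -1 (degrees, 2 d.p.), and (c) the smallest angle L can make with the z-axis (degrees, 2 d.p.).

5 values; θ(m_l=-1) ≈ 114.09°; θ_min ≈ 35.26°

For a d orbital, l = 2.
There are 2l+1 = 5 values of m_l.
For m_l = -1: cos θ = -1/√6, θ ≈ 114.09°.
cos θ_min = 2/√6, so θ_min ≈ 35.26°.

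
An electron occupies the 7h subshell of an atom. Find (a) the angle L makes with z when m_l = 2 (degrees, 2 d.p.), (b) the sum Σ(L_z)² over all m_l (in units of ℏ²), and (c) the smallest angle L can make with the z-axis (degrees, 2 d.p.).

θ(m_l=2) ≈ 68.58°; Σ(L_z)² = 110 ℏ²; θ_min ≈ 24.09°

The 7h subshell has l = 5.
For m_l = 2: cos θ = 2/√30, θ ≈ 68.58°.
Σ m_l² = 110, so Σ(L_z)² = 110 ℏ².
cos θ_min = 5/√30, so θ_min ≈ 24.09°.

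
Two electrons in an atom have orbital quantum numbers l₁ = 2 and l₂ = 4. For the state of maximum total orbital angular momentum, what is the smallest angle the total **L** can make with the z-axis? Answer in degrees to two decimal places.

Angular momentum addition gives L = |l₁ − l₂|, …, l₁ + l₂.
So L can be 2, 3, 4, 5, 6.
The maximum is L = 6, with |L_tot| = ℏ√(6·7) = √42 ℏ.
The minimum angle with z is arccos(6/√42) ≈ 22.21°.

θ_min ≈ 22.21°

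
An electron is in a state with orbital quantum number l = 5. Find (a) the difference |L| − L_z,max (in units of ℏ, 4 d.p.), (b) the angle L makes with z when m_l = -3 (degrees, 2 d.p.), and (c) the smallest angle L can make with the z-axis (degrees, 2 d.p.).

|L| − L_z,max = (√30 − 5)ℏ ≈ 0.4772ℏ.
For m_l = -3: cos θ = -3/√30, θ ≈ 123.21°.
cos θ_min = 5/√30, so θ_min ≈ 24.09°.

|L|−L_z,max ≈ 0.4772ℏ; θ(m_l=-3) ≈ 123.21°; θ_min ≈ 24.09°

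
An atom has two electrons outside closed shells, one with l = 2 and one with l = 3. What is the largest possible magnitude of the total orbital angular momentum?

Angular momentum addition gives L = |l₁ − l₂|, …, l₁ + l₂.
So L can be 1, 2, 3, 4, 5.
The largest magnitude corresponds to L = 5: |L_tot| = ℏ√(5·6) = √30 ℏ.

|L_tot|_max = √30 ℏ ≈ 5.477ℏ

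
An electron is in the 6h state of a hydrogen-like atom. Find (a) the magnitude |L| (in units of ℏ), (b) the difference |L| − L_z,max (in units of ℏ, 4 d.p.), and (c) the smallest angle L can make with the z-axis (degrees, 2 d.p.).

|L| = √30 ℏ ≈ 5.477ℏ; |L|−L_z,max ≈ 0.4772ℏ; θ_min ≈ 24.09°

6h means n = 6, l = 5.
|L| = ℏ√(5·6) = √30 ℏ ≈ 5.477ℏ.
|L| − L_z,max = (√30 − 5)ℏ ≈ 0.4772ℏ.
cos θ_min = 5/√30, so θ_min ≈ 24.09°.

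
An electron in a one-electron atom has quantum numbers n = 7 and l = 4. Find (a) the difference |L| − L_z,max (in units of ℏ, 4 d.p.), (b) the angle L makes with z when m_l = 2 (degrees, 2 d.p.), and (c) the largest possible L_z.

|L| − L_z,max = (2√5 − 4)ℏ ≈ 0.4721ℏ.
For m_l = 2: cos θ = 2/√20, θ ≈ 63.43°.
L_z,max = lℏ = 4ℏ.

|L|−L_z,max ≈ 0.4721ℏ; θ(m_l=2) ≈ 63.43°; L_z,max = 4ℏ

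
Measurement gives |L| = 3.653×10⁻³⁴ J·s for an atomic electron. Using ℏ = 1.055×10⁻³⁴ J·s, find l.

l = 3

In units of ℏ, |L| ≈ 3.463.
l(l+1) ≈ 3.463² ≈ 11.99, so l = 3.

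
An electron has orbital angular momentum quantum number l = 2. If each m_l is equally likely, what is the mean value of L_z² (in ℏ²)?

⟨L_z²⟩ = 2 ℏ²

The allowed m_l values are -2, -1, 0, 1, 2.
⟨L_z²⟩ = ℏ²·l(l+1)/3 = 2ℏ².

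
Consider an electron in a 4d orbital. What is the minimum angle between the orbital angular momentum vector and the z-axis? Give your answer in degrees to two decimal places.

For 4d, l = 2.
|L| = √(l(l+1)) ℏ = √6 ℏ.
The smallest angle corresponds to the largest L_z, i.e. m_l = l = 2, giving L_z = 2ℏ.
cos θ_min = 2/√6, so θ_min ≈ 35.26°.

θ_min ≈ 35.26°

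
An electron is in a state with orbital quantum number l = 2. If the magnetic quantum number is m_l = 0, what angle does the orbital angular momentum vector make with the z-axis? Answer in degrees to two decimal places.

θ ≈ 90.00°

|L|² = l(l+1)ℏ² = 6ℏ², so |L| = √6 ℏ.
L_z = m_l ℏ = 0ℏ.
cos θ = L_z/|L| = 0/√6, so θ ≈ 90.00°.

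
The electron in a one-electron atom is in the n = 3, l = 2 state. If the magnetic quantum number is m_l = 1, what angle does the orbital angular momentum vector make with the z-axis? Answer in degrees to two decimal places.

θ ≈ 65.91°

|L| = ℏ√(l(l+1)) = √6 ℏ.
L_z = m_l ℏ = 1ℏ.
cos θ = L_z/|L| = 1/√6, so θ ≈ 65.91°.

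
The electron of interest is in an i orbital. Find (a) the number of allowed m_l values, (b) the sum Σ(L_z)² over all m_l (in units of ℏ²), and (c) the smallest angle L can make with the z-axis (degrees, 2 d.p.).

13 values; Σ(L_z)² = 182 ℏ²; θ_min ≈ 22.21°

The letter i corresponds to l = 6.
There are 2l+1 = 13 values of m_l.
Σ m_l² = 182, so Σ(L_z)² = 182 ℏ².
cos θ_min = 6/√42, so θ_min ≈ 22.21°.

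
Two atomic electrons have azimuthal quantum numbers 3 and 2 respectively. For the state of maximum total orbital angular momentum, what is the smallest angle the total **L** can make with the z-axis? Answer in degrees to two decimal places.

θ_min ≈ 24.09°

The total orbital quantum number L ranges from |l₁ − l₂| to l₁ + l₂ in integer steps.
Allowed values: L = 1, 2, 3, 4, 5.
The maximum is L = 5, with |L_tot| = ℏ√(5·6) = √30 ℏ.
The minimum angle with z is arccos(5/√30) ≈ 24.09°.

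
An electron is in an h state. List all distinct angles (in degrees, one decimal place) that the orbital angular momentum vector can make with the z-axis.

θ ∈ {24.1°, 43.1°, 56.8°, 68.6°, 79.5°, 90.0°, 100.5°, 111.4°, 123.2°, 136.9°, 155.9°}

An h state has l = 5.
|L|² = l(l+1)ℏ² = 30ℏ², so |L| = √30 ℏ.
cos θ = m_l/√30 for each m_l ∈ {-5, -4, -3, -2, -1, 0, 1, 2, 3, 4, 5}.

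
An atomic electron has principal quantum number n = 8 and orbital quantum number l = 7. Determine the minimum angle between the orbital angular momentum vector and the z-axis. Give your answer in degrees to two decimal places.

|L|² = l(l+1)ℏ² = 56ℏ², so |L| = 2√14 ℏ.
The smallest angle corresponds to the largest L_z, i.e. m_l = l = 7, giving L_z = 7ℏ.
cos θ_min = 7/√56, so θ_min ≈ 20.70°.

θ_min ≈ 20.70°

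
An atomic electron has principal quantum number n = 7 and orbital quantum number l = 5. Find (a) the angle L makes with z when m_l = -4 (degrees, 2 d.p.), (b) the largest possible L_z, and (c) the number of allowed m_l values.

θ(m_l=-4) ≈ 136.91°; L_z,max = 5ℏ; 11 values

For m_l = -4: cos θ = -4/√30, θ ≈ 136.91°.
L_z,max = lℏ = 5ℏ.
There are 2l+1 = 11 values of m_l.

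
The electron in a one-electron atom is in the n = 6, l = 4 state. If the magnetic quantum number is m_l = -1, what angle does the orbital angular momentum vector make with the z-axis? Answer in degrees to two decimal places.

|L|² = l(l+1)ℏ² = 20ℏ², so |L| = 2√5 ℏ.
L_z = m_l ℏ = −1ℏ.
cos θ = L_z/|L| = -1/√20, so θ ≈ 102.92°.

θ ≈ 102.92°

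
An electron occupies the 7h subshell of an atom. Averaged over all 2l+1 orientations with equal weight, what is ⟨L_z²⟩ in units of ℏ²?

⟨L_z²⟩ = 10 ℏ²

7h means n = 7, l = 5.
The allowed m_l values are -5, -4, -3, -2, -1, 0, 1, 2, 3, 4, 5.
⟨L_z²⟩ = ℏ²·(Σ m_l²)/(2l+1) = ℏ²·110/11 = 10ℏ².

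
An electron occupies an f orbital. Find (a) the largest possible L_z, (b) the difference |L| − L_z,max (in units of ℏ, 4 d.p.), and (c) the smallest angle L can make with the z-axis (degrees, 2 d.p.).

L_z,max = 3ℏ; |L|−L_z,max ≈ 0.4641ℏ; θ_min ≈ 30.00°

An f state has l = 3.
L_z,max = lℏ = 3ℏ.
|L| − L_z,max = (2√3 − 3)ℏ ≈ 0.4641ℏ.
cos θ_min = 3/√12, so θ_min ≈ 30.00°.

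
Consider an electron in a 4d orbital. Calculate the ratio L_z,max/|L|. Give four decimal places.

The 4d subshell has l = 2.
|L| = √6 ℏ ≈ 2.4495ℏ, while L_z,max = lℏ = 2ℏ.
L_z,max/|L| = 2/√6 = 0.8165.

L_z,max/|L| = 0.8165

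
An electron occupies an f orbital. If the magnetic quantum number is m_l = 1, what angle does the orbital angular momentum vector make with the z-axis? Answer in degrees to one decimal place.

For an f orbital, l = 3.
|L| = √(l(l+1)) ℏ = 2√3 ℏ.
L_z = m_l ℏ = 1ℏ.
cos θ = L_z/|L| = 1/√12, so θ ≈ 73.2°.

θ ≈ 73.2°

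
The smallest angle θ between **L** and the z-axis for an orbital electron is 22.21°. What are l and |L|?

l = 6, |L| = √42 ℏ ≈ 6.481ℏ

cos²θ_min = l/(l+1) = 0.8571.
Solving: l = 6.
Then |L| = ℏ√(6·7) = √42 ℏ.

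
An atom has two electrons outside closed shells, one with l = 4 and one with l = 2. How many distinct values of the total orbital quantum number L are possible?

L runs from |4 − 2| = 2 to 4 + 2 = 6.
Allowed values: L = 2, 3, 4, 5, 6.
That is 5 values.

5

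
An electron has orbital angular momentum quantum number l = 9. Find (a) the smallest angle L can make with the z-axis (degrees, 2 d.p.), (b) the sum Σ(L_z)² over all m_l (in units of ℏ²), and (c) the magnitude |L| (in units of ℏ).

cos θ_min = 9/√90, so θ_min ≈ 18.43°.
Σ m_l² = 570, so Σ(L_z)² = 570 ℏ².
|L| = ℏ√(9·10) = 3√10 ℏ ≈ 9.487ℏ.

θ_min ≈ 18.43°; Σ(L_z)² = 570 ℏ²; |L| = 3√10 ℏ ≈ 9.487ℏ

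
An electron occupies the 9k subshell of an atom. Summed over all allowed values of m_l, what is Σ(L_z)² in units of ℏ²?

Σ(L_z)² = 280 ℏ²

For 9k, l = 7.
m_l runs from −7 to 7, i.e. {-7, -6, -5, -4, -3, -2, -1, 0, 1, 2, 3, 4, 5, 6, 7}.
Summing m² from −7 to 7: Σ m_l² = 280.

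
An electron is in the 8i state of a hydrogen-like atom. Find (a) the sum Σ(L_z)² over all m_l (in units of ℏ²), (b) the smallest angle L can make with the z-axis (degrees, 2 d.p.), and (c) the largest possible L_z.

Σ(L_z)² = 182 ℏ²; θ_min ≈ 22.21°; L_z,max = 6ℏ

8i means n = 8, l = 6.
Σ m_l² = 182, so Σ(L_z)² = 182 ℏ².
cos θ_min = 6/√42, so θ_min ≈ 22.21°.
L_z,max = lℏ = 6ℏ.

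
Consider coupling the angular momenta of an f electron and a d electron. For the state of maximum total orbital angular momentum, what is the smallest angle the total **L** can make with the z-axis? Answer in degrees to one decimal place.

L runs from |3 − 2| = 1 to 3 + 2 = 5.
L ∈ {1, 2, 3, 4, 5}.
The maximum is L = 5, with |L_tot| = ℏ√(5·6) = √30 ℏ.
The minimum angle with z is arccos(5/√30) ≈ 24.1°.

θ_min ≈ 24.1°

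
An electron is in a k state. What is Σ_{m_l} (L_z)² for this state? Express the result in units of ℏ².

Σ(L_z)² = 280 ℏ²

The letter k corresponds to l = 7.
The allowed m_l values are -7, -6, -5, -4, -3, -2, -1, 0, 1, 2, 3, 4, 5, 6, 7.
Summing m² from −7 to 7: Σ m_l² = 280.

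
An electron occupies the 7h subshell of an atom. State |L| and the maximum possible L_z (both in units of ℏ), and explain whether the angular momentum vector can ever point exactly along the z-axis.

No: L_z,max = 5ℏ < |L| = √30 ℏ ≈ 5.477ℏ

7h means n = 7, l = 5.
|L| = √30 ℏ ≈ 5.4772ℏ, while L_z,max = lℏ = 5ℏ.
Since |L| > L_z,max, the vector can never point exactly along z; the closest it comes is θ_min = arccos(5/√30) ≈ 24.1°.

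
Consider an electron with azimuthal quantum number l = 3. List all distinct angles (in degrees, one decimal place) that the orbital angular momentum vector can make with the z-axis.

|L| = ℏ√(l(l+1)) = 2√3 ℏ.
cos θ = m_l/√12 for each m_l ∈ {-3, -2, -1, 0, 1, 2, 3}.

θ ∈ {30.0°, 54.7°, 73.2°, 90.0°, 106.8°, 125.3°, 150.0°}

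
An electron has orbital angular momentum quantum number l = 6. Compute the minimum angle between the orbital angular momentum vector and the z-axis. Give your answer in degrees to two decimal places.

θ_min ≈ 22.21°

|L| = ℏ√(l(l+1)) = √42 ℏ.
The smallest angle corresponds to the largest L_z, i.e. m_l = l = 6, giving L_z = 6ℏ.
cos θ_min = 6/√42, so θ_min ≈ 22.21°.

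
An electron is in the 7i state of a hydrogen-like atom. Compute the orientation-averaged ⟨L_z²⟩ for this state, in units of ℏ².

⟨L_z²⟩ = 14 ℏ²

For 7i, l = 6.
The allowed m_l values are -6, -5, -4, -3, -2, -1, 0, 1, 2, 3, 4, 5, 6.
Average of L_z² over 13 states: 182/13 ℏ² = 14 ℏ².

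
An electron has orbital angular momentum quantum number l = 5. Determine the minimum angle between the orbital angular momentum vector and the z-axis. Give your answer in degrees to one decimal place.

|L| = √(l(l+1)) ℏ = √30 ℏ.
The smallest angle corresponds to the largest L_z, i.e. m_l = l = 5, giving L_z = 5ℏ.
cos θ_min = 5/√30, so θ_min ≈ 24.1°.

θ_min ≈ 24.1°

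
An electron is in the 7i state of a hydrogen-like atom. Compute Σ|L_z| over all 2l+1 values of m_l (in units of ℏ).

Σ|L_z| = 42 ℏ

The 7i subshell has l = 6.
m_l ∈ {-6, -5, -4, -3, -2, -1, 0, 1, 2, 3, 4, 5, 6}.
Σ|m_l| = 2(1+2+…+6) = 42.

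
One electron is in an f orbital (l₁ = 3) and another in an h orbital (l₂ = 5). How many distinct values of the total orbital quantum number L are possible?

Angular momentum addition gives L = |l₁ − l₂|, …, l₁ + l₂.
L ∈ {2, 3, 4, 5, 6, 7, 8}.
That is 7 values.

7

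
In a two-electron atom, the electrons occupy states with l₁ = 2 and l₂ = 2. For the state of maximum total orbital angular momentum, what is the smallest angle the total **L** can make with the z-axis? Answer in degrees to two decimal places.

θ_min ≈ 26.57°

L runs from |2 − 2| = 0 to 2 + 2 = 4.
Allowed values: L = 0, 1, 2, 3, 4.
The maximum is L = 4, with |L_tot| = ℏ√(4·5) = 2√5 ℏ.
The minimum angle with z is arccos(4/√20) ≈ 26.57°.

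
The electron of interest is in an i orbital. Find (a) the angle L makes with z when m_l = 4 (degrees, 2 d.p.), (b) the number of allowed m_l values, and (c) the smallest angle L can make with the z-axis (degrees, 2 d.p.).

θ(m_l=4) ≈ 51.89°; 13 values; θ_min ≈ 22.21°

For an i orbital, l = 6.
For m_l = 4: cos θ = 4/√42, θ ≈ 51.89°.
There are 2l+1 = 13 values of m_l.
cos θ_min = 6/√42, so θ_min ≈ 22.21°.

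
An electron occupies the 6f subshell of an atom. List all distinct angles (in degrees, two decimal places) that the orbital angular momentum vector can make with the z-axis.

6f means n = 6, l = 3.
|L| = ℏ√(l(l+1)) = 2√3 ℏ.
cos θ = m_l/√12 for each m_l ∈ {-3, -2, -1, 0, 1, 2, 3}.

θ ∈ {30.00°, 54.74°, 73.22°, 90.00°, 106.78°, 125.26°, 150.00°}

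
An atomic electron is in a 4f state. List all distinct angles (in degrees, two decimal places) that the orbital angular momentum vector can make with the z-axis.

For 4f, l = 3.
|L| = √(l(l+1)) ℏ = 2√3 ℏ.
cos θ = m_l/√12 for each m_l ∈ {-3, -2, -1, 0, 1, 2, 3}.

θ ∈ {30.00°, 54.74°, 73.22°, 90.00°, 106.78°, 125.26°, 150.00°}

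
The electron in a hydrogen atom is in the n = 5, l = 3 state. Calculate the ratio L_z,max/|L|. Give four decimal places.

|L| = 2√3 ℏ ≈ 3.4641ℏ, while L_z,max = lℏ = 3ℏ.
L_z,max/|L| = 3/√12 = 0.8660.

L_z,max/|L| = 0.8660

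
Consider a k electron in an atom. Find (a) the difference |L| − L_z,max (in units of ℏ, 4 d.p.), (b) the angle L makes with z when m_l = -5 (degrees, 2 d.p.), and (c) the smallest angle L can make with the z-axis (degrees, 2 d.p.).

K corresponds to l = 7.
|L| − L_z,max = (2√14 − 7)ℏ ≈ 0.4833ℏ.
For m_l = -5: cos θ = -5/√56, θ ≈ 131.92°.
cos θ_min = 7/√56, so θ_min ≈ 20.70°.

|L|−L_z,max ≈ 0.4833ℏ; θ(m_l=-5) ≈ 131.92°; θ_min ≈ 20.70°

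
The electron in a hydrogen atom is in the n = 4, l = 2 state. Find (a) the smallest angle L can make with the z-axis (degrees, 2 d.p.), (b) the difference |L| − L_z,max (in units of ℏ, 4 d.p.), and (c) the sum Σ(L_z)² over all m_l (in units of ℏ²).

cos θ_min = 2/√6, so θ_min ≈ 35.26°.
|L| − L_z,max = (√6 − 2)ℏ ≈ 0.4495ℏ.
Σ m_l² = 10, so Σ(L_z)² = 10 ℏ².

θ_min ≈ 35.26°; |L|−L_z,max ≈ 0.4495ℏ; Σ(L_z)² = 10 ℏ²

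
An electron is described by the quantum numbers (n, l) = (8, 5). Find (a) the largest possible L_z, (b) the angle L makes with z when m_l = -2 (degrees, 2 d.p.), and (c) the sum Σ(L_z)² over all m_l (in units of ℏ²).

L_z,max = 5ℏ; θ(m_l=-2) ≈ 111.42°; Σ(L_z)² = 110 ℏ²

L_z,max = lℏ = 5ℏ.
For m_l = -2: cos θ = -2/√30, θ ≈ 111.42°.
Σ m_l² = 110, so Σ(L_z)² = 110 ℏ².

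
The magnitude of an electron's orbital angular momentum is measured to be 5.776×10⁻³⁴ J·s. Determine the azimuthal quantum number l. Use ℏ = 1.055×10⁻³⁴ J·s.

l = 5

Dividing by ℏ: |L|/ℏ ≈ 5.475.
Set l(l+1) = 29.97; the integer solution is l = 5.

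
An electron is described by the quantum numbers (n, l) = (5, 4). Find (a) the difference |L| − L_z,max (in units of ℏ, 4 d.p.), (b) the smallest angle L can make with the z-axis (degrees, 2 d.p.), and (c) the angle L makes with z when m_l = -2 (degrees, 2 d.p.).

|L| − L_z,max = (2√5 − 4)ℏ ≈ 0.4721ℏ.
cos θ_min = 4/√20, so θ_min ≈ 26.57°.
For m_l = -2: cos θ = -2/√20, θ ≈ 116.57°.

|L|−L_z,max ≈ 0.4721ℏ; θ_min ≈ 26.57°; θ(m_l=-2) ≈ 116.57°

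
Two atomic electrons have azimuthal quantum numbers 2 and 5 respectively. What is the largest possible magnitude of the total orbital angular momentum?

|L_tot|_max = 2√14 ℏ ≈ 7.483ℏ

By the triangle rule, |l₁ − l₂| ≤ L ≤ l₁ + l₂.
L ∈ {3, 4, 5, 6, 7}.
The largest magnitude corresponds to L = 7: |L_tot| = ℏ√(7·8) = 2√14 ℏ.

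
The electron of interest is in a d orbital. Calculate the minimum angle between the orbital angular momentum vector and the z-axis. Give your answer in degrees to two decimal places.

θ_min ≈ 35.26°

The letter d corresponds to l = 2.
|L|² = l(l+1)ℏ² = 6ℏ², so |L| = √6 ℏ.
The smallest angle corresponds to the largest L_z, i.e. m_l = l = 2, giving L_z = 2ℏ.
cos θ_min = 2/√6, so θ_min ≈ 35.26°.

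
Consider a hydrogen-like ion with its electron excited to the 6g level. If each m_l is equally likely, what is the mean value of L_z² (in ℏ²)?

⟨L_z²⟩ = 6.667 ℏ²

The 6g level has l = 4.
The allowed m_l values are -4, -3, -2, -1, 0, 1, 2, 3, 4.
Average of L_z² over 9 states: 60/9 ℏ² = 6.667 ℏ².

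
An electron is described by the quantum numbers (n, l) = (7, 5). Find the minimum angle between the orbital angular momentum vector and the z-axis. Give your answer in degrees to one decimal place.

|L| = ℏ√(l(l+1)) = √30 ℏ.
The smallest angle corresponds to the largest L_z, i.e. m_l = l = 5, giving L_z = 5ℏ.
cos θ_min = 5/√30, so θ_min ≈ 24.1°.

θ_min ≈ 24.1°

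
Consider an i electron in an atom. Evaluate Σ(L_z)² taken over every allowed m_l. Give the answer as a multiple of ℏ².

Σ(L_z)² = 182 ℏ²

The letter i corresponds to l = 6.
m_l runs from −6 to 6, i.e. {-6, -5, -4, -3, -2, -1, 0, 1, 2, 3, 4, 5, 6}.
Σ m_l² = 2·(1 + 4 + 9 + 16 + 25 + 36) = 182.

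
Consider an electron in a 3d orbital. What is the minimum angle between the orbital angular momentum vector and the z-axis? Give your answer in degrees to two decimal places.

θ_min ≈ 35.26°

The 3d subshell has l = 2.
|L| = ℏ√(l(l+1)) = √6 ℏ.
The smallest angle corresponds to the largest L_z, i.e. m_l = l = 2, giving L_z = 2ℏ.
cos θ_min = 2/√6, so θ_min ≈ 35.26°.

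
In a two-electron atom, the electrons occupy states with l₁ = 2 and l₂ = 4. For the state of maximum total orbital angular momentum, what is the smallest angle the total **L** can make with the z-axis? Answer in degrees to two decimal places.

The total orbital quantum number L ranges from |l₁ − l₂| to l₁ + l₂ in integer steps.
L ∈ {2, 3, 4, 5, 6}.
The maximum is L = 6, with |L_tot| = ℏ√(6·7) = √42 ℏ.
The minimum angle with z is arccos(6/√42) ≈ 22.21°.

θ_min ≈ 22.21°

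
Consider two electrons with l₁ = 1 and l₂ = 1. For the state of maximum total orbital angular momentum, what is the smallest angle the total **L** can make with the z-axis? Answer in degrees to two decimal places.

θ_min ≈ 35.26°

By the triangle rule, |l₁ − l₂| ≤ L ≤ l₁ + l₂.
Allowed values: L = 0, 1, 2.
The maximum is L = 2, with |L_tot| = ℏ√(2·3) = √6 ℏ.
The minimum angle with z is arccos(2/√6) ≈ 35.26°.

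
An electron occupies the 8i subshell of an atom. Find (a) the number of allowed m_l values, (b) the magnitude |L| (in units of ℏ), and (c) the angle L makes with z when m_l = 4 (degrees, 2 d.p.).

8i means n = 8, l = 6.
There are 2l+1 = 13 values of m_l.
|L| = ℏ√(6·7) = √42 ℏ ≈ 6.481ℏ.
For m_l = 4: cos θ = 4/√42, θ ≈ 51.89°.

13 values; |L| = √42 ℏ ≈ 6.481ℏ; θ(m_l=4) ≈ 51.89°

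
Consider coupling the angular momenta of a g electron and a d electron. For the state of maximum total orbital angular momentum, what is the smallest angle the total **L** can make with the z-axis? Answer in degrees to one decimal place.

By the triangle rule, |l₁ − l₂| ≤ L ≤ l₁ + l₂.
L ∈ {2, 3, 4, 5, 6}.
The maximum is L = 6, with |L_tot| = ℏ√(6·7) = √42 ℏ.
The minimum angle with z is arccos(6/√42) ≈ 22.2°.

θ_min ≈ 22.2°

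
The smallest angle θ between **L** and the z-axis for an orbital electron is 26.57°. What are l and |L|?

cos²θ_min = l/(l+1) = 0.7999.
l = cos²θ/sin²θ ≈ 4.
Then |L| = ℏ√(4·5) = 2√5 ℏ.

l = 4, |L| = 2√5 ℏ ≈ 4.472ℏ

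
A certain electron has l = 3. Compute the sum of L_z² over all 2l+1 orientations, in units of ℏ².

m_l runs from −3 to 3, i.e. {-3, -2, -1, 0, 1, 2, 3}.
Σ m_l² = 2·(1 + 4 + 9) = 28.

Σ(L_z)² = 28 ℏ²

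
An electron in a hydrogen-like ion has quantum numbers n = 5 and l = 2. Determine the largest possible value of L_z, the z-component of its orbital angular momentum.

L_z = m_l ℏ with m_l ∈ {−2, …, 2}; the maximum is m_l = 2.

L_z,max = 2ℏ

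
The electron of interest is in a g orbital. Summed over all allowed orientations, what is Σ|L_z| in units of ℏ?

G corresponds to l = 4.
m_l ∈ {-4, -3, -2, -1, 0, 1, 2, 3, 4}.
Σ|m_l| = 2·4(4+1)/2 = 20.

Σ|L_z| = 20 ℏ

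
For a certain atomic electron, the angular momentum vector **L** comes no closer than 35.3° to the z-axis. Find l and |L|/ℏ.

l = 2, |L| = √6 ℏ ≈ 2.449ℏ

cos²θ_min = l/(l+1) = 0.6661.
l = cos²θ/sin²θ ≈ 2.
Then |L| = ℏ√(2·3) = √6 ℏ.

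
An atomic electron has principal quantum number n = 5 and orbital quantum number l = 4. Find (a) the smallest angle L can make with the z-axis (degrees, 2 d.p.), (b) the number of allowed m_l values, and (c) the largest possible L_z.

cos θ_min = 4/√20, so θ_min ≈ 26.57°.
There are 2l+1 = 9 values of m_l.
L_z,max = lℏ = 4ℏ.

θ_min ≈ 26.57°; 9 values; L_z,max = 4ℏ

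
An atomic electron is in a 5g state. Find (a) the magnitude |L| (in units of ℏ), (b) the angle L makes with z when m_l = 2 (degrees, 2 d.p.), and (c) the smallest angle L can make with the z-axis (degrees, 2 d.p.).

|L| = 2√5 ℏ ≈ 4.472ℏ; θ(m_l=2) ≈ 63.43°; θ_min ≈ 26.57°

The 5g subshell has l = 4.
|L| = ℏ√(4·5) = 2√5 ℏ ≈ 4.472ℏ.
For m_l = 2: cos θ = 2/√20, θ ≈ 63.43°.
cos θ_min = 4/√20, so θ_min ≈ 26.57°.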